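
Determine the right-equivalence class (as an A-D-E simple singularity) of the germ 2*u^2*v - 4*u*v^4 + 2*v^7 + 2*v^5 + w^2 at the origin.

The Hessian of f at 0 is [[0, 0, 0], [0, 0, 0], [0, 0, 2]] with rank 1, so corank 2. A Groebner basis of the Jacobian ideal J(f) in C{u,v,w} is {-u*v + v^4, u*v^2, u^2 + 5*u*v, w}; counting standard monomials gives mu = 6. Corank 2; j^3 = 2*u^2*v has shape L^2 M (L != M), so D-series; mu = 6 gives D_6.

D_6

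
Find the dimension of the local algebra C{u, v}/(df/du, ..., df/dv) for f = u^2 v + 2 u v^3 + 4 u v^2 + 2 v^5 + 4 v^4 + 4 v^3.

6

The Hessian of f at 0 has rank 0. Corank 2; j^3 = v*(u + 2*v)^2 has shape L^2 M (L != M), so D-series; mu = 6 gives D_6.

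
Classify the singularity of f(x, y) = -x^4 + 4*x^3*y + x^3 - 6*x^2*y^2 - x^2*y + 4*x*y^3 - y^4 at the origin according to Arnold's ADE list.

D_{5}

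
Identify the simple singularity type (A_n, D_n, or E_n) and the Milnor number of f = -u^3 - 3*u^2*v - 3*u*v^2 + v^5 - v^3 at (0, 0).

The Hessian of f at 0 is [[0, 0], [0, 0]] with rank 0, so corank 2. A Groebner basis of the Jacobian ideal J(f) in C{u,v} is {v^4, u^2 + 2*u*v + v^2}; counting standard monomials gives mu = 8. Corank 2; j^3 = -(u + v)^3 is a perfect cube, so E-series; the 5-jet and mu = 8 give E_8.

Type E_8, Milnor number mu = 8.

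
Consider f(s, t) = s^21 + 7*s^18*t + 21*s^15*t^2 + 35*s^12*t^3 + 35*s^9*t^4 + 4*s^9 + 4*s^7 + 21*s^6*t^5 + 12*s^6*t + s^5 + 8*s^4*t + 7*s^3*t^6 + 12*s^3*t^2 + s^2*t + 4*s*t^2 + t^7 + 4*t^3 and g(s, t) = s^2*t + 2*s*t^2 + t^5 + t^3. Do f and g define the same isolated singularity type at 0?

The Hessian of f at 0 is [[0, 0], [0, 0]] with rank 0, so corank 2. A Groebner basis of the Jacobian ideal J(f) in C{s,t} is {32*s^2/249 + s*t^3 + 1273*s*t/1992 + 761*t^2/996, -8*s^2/83 - 595*s*t/1328 + t^4 - 339*t^2/664, s^3 - 12*s*t^2 - 16*t^3, s^2*t + 4*s*t^2 + 4*t^3}; counting standard monomials gives mu = 8. Corank 2; j^3 = t*(s + 2*t)^2 has shape L^2 M (L != M), so D-series; mu = 8 gives D_8. The Hessian of g at 0 is [[0, 0], [0, 0]] with rank 0, so corank 2. A Groebner basis of the Jacobian ideal J(g) in C{s,t} is {s^2/5 + t^4 - t^2/5, s^3 + t^3, s*t + t^2}; counting standard monomials gives mu = 6. Corank 2; j^3 = t*(s + t)^2 has shape L^2 M (L != M), so D-series; mu = 6 gives D_6. f is D_8 but g is D_6, hence not right-equivalent.

No.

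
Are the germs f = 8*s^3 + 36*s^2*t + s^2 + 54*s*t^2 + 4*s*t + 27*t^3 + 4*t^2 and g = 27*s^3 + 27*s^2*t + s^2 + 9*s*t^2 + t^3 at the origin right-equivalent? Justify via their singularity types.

Yes.

The Hessian of f at 0 is [[2, 4], [4, 8]] with rank 1, so corank 1. A Groebner basis of the Jacobian ideal J(f) in C{s,t} is {t^2, s + 2*t}; counting standard monomials gives mu = 2. Corank 1: A-series; mu = 2 gives A_2. The Hessian of g at 0 is [[2, 0], [0, 0]] with rank 1, so corank 1. A Groebner basis of the Jacobian ideal J(g) in C{s,t} is {t^2, s}; counting standard monomials gives mu = 2. Corank 1: A-series; mu = 2 gives A_2. Both have type A_2, hence right-equivalent.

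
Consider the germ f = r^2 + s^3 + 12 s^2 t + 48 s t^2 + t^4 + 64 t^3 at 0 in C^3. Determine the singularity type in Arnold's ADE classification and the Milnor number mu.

The Hessian of f at 0 is [[0, 0, 0], [0, 0, 0], [0, 0, 2]] with rank 1, so corank 2. A Groebner basis of the Jacobian ideal J(f) in C{s,t,r} is {t^3, s^2 + 8*s*t + 16*t^2, r}; counting standard monomials gives mu = 6. Corank 2; j^3 = (s + 4*t)^3 is a perfect cube, so E-series; the 4-jet and mu = 6 give E_6.

Type E_{6}, Milnor number mu = 6.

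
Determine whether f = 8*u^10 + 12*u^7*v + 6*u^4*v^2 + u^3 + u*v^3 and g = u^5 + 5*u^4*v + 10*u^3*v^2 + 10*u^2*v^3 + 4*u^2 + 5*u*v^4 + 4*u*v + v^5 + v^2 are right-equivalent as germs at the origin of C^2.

No.

The Hessian of f at 0 has rank 0. Corank 2; j^3 = u^3 is a perfect cube, so E-series; the 4-jet and mu = 7 give E_7. The Hessian of g at 0 has rank 1. Corank 1: A-series; mu = 4 gives A_4. f is E_7 but g is A_4, hence not right-equivalent.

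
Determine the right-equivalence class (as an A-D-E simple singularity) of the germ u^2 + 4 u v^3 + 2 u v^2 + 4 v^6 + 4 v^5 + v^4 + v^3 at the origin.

A_2

The Hessian of f at 0 has rank 1. Corank 1: A-series; mu = 2 gives A_2.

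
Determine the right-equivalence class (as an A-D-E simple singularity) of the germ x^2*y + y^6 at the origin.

D_7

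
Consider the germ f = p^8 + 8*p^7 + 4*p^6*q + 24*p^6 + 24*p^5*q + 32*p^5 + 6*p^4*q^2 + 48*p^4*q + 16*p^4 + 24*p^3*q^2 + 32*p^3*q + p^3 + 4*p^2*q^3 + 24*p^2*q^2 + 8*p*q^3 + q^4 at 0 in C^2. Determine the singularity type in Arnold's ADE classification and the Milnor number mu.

Type E6, Milnor number mu = 6.

The Hessian of f at 0 is [[0, 0], [0, 0]] with rank 0, so corank 2. A Groebner basis of the Jacobian ideal J(f) in C{p,q} is {q^4, p*q^2 + q^3/6, p^2}; counting standard monomials gives mu = 6. Corank 2; j^3 = p^3 is a perfect cube, so E-series; the 4-jet and mu = 6 give E_6.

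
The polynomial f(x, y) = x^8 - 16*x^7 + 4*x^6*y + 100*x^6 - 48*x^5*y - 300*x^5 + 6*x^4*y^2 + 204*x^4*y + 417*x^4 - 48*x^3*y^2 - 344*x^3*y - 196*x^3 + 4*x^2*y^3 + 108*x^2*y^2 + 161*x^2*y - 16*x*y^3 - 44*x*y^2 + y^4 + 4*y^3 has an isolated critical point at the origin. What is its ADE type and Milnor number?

Type D_{5}, Milnor number mu = 5.

The Hessian of f at 0 has rank 0. Corank 2; j^3 = -(4*x - y)*(7*x - 2*y)^2 has shape L^2 M (L != M), so D-series; mu = 5 gives D_5.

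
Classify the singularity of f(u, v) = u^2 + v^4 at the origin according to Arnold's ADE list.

The Hessian of f at 0 has rank 1. Corank 1: A-series; mu = 3 gives A_3.

A_{3}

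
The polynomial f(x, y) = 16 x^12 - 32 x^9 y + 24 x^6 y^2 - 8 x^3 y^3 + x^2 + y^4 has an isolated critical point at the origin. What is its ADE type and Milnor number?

Type A_3, Milnor number mu = 3.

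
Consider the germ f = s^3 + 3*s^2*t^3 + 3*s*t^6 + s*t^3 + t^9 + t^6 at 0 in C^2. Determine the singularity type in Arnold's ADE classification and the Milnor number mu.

Type E_7, Milnor number mu = 7.

The Hessian of f at 0 is [[0, 0], [0, 0]] with rank 0, so corank 2. A Groebner basis of the Jacobian ideal J(f) in C{s,t} is {s^3, s*t^2, 3*s^2 + t^3}; counting standard monomials gives mu = 7. Corank 2; j^3 = s^3 is a perfect cube, so E-series; the 4-jet and mu = 7 give E_7.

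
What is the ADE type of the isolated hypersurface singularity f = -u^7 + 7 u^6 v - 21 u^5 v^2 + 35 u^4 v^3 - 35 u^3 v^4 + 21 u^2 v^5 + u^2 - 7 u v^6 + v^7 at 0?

A_6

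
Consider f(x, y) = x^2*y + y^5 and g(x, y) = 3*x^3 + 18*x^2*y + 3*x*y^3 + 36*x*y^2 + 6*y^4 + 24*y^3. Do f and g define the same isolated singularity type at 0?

No.

The Hessian of f at 0 has rank 0. Corank 2; j^3 = x^2*y has shape L^2 M (L != M), so D-series; mu = 6 gives D_6. The Hessian of g at 0 has rank 0. Corank 2; j^3 = 3*(x + 2*y)^3 is a perfect cube, so E-series; the 4-jet and mu = 7 give E_7. f is D_6 but g is E_7, hence not right-equivalent.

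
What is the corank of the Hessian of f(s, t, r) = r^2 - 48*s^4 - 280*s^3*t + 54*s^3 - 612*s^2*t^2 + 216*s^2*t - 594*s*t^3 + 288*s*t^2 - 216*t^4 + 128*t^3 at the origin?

2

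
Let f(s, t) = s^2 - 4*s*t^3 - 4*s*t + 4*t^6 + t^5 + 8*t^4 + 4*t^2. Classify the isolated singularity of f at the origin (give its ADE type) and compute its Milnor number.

The Hessian of f at 0 has rank 1. Corank 1: A-series; mu = 4 gives A_4.

Type A_{4}, Milnor number mu = 4.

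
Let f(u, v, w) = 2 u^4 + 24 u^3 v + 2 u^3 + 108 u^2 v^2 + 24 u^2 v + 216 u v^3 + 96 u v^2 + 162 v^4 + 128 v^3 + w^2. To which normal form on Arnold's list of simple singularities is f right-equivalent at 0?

E6

The Hessian of f at 0 has rank 1. Corank 2; j^3 = 2*(u + 4*v)^3 is a perfect cube, so E-series; the 4-jet and mu = 6 give E_6.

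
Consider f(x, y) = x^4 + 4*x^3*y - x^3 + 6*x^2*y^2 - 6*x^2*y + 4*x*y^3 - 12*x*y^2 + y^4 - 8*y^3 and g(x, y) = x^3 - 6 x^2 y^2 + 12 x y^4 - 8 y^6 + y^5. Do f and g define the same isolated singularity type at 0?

No.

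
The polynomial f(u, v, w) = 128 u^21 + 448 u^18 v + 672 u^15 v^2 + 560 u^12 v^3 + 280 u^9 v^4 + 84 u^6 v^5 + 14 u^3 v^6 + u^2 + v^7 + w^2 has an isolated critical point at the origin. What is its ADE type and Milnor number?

Type A_6, Milnor number mu = 6.

The Hessian of f at 0 has rank 2. Corank 1: A-series; mu = 6 gives A_6.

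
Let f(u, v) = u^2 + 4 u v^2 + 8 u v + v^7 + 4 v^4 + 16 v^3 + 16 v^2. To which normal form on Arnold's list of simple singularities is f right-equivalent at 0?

A_6

The Hessian of f at 0 has rank 1. Corank 1: A-series; mu = 6 gives A_6.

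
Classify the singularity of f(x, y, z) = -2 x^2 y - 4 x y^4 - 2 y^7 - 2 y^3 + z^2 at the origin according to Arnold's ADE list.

D_4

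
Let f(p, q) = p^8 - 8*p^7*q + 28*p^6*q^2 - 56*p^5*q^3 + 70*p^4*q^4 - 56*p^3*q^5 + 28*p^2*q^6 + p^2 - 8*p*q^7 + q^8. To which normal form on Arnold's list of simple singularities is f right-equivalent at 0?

A7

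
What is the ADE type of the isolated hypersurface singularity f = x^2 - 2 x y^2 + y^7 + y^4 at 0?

A_{6}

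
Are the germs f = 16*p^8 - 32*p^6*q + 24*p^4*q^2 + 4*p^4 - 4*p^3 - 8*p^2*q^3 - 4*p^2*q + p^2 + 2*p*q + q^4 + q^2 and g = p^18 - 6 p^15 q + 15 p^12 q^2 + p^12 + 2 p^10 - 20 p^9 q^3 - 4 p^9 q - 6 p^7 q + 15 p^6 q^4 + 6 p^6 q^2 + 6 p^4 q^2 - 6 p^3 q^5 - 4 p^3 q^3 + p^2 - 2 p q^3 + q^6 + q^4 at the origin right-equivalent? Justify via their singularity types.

Yes.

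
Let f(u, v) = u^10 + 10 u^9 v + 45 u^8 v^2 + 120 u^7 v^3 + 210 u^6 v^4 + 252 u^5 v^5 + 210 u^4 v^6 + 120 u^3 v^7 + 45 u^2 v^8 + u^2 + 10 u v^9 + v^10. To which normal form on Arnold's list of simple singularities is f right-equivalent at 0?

The Hessian of f at 0 is [[2, 0], [0, 0]] with rank 1, so corank 1. A Groebner basis of the Jacobian ideal J(f) in C{u,v} is {v^9, u}; counting standard monomials gives mu = 9. Corank 1: A-series; mu = 9 gives A_9.

A_{9}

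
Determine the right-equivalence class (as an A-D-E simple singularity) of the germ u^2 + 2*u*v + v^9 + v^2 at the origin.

A_8

The Hessian of f at 0 is [[2, 2], [2, 2]] with rank 1, so corank 1. A Groebner basis of the Jacobian ideal J(f) in C{u,v} is {v^8, u + v}; counting standard monomials gives mu = 8. Corank 1: A-series; mu = 8 gives A_8.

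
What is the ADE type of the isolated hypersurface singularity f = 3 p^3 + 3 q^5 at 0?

The Hessian of f at 0 is [[0, 0], [0, 0]] with rank 0, so corank 2. A Groebner basis of the Jacobian ideal J(f) in C{p,q} is {q^4, p^2}; counting standard monomials gives mu = 8. Corank 2; j^3 = 3*p^3 is a perfect cube, so E-series; the 5-jet and mu = 8 give E_8.

E8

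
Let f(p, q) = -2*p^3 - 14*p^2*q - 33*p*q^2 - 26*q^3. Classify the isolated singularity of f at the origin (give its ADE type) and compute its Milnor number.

Type D_4, Milnor number mu = 4.

The Hessian of f at 0 is [[0, 0], [0, 0]] with rank 0, so corank 2. A Groebner basis of the Jacobian ideal J(f) in C{p,q} is {q^3, p^2 - 3*q^2/2, p*q + 3*q^2/2}; counting standard monomials gives mu = 4. Corank 2; j^3 = -(p + 2*q)*(2*p^2 + 10*p*q + 13*q^2) splits into three distinct lines over C (the quadratic factor has nonzero discriminant), so D_4.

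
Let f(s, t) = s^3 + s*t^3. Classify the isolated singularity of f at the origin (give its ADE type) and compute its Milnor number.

The Hessian of f at 0 is [[0, 0], [0, 0]] with rank 0, so corank 2. A Groebner basis of the Jacobian ideal J(f) in C{s,t} is {s^3, s*t^2, 3*s^2 + t^3}; counting standard monomials gives mu = 7. Corank 2; j^3 = s^3 is a perfect cube, so E-series; the 4-jet and mu = 7 give E_7.

Type E_{7}, Milnor number mu = 7.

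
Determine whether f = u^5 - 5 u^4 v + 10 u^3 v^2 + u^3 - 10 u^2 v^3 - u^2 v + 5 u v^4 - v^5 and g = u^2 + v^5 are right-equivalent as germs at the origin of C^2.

No.

The Hessian of f at 0 has rank 0. Corank 2; j^3 = u^2*(u - v) has shape L^2 M (L != M), so D-series; mu = 6 gives D_6. The Hessian of g at 0 has rank 1. Corank 1: A-series; mu = 4 gives A_4. f is D_6 but g is A_4, hence not right-equivalent.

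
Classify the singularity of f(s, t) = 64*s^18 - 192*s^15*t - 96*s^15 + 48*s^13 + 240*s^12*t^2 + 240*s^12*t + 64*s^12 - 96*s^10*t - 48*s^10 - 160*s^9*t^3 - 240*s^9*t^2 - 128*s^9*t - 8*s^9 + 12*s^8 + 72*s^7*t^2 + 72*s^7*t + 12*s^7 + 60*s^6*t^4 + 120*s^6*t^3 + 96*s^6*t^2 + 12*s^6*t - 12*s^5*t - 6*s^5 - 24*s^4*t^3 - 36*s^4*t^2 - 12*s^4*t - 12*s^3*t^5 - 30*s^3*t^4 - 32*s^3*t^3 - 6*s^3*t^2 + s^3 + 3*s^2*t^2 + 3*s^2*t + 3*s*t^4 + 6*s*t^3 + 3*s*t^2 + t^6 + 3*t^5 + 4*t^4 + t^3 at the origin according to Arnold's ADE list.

E_{6}

The Hessian of f at 0 has rank 0. Corank 2; j^3 = (s + t)^3 is a perfect cube, so E-series; the 4-jet and mu = 6 give E_6.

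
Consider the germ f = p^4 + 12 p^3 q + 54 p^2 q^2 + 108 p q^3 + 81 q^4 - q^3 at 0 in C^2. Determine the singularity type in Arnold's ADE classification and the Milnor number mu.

Type E_{6}, Milnor number mu = 6.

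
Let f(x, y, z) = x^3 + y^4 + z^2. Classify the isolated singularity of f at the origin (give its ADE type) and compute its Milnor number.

Type E_{6}, Milnor number mu = 6.

The Hessian of f at 0 is [[0, 0, 0], [0, 0, 0], [0, 0, 2]] with rank 1, so corank 2. A Groebner basis of the Jacobian ideal J(f) in C{x,y,z} is {y^3, x^2, z}; counting standard monomials gives mu = 6. Corank 2; j^3 = x^3 is a perfect cube, so E-series; the 4-jet and mu = 6 give E_6.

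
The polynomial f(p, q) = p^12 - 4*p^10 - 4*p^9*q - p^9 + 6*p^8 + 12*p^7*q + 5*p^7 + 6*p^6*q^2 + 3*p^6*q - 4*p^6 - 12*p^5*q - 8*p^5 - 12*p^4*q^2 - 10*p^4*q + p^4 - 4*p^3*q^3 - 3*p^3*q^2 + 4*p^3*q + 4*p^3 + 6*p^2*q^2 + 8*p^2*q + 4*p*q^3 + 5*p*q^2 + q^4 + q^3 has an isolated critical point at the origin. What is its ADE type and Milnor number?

Type D5, Milnor number mu = 5.

The Hessian of f at 0 has rank 0. Corank 2; j^3 = (p + q)*(2*p + q)^2 has shape L^2 M (L != M), so D-series; mu = 5 gives D_5.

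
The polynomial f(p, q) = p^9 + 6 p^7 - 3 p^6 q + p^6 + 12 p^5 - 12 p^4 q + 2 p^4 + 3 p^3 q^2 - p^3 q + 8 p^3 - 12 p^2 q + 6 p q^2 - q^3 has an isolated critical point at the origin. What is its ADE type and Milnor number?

Type E_{7}, Milnor number mu = 7.

The Hessian of f at 0 is [[0, 0], [0, 0]] with rank 0, so corank 2. A Groebner basis of the Jacobian ideal J(f) in C{p,q} is {768*p^2 - 768*p*q + q^4 + 8*q^3 + 192*q^2, p^3 + 12*p^2 - 12*p*q + 3*q^2, p^2*q + 24*p^2 - 24*p*q + 6*q^2, 32*p^2 + p*q^2 - 32*p*q - q^3/6 + 8*q^2}; counting standard monomials gives mu = 7. Corank 2; j^3 = (2*p - q)^3 is a perfect cube, so E-series; the 4-jet and mu = 7 give E_7.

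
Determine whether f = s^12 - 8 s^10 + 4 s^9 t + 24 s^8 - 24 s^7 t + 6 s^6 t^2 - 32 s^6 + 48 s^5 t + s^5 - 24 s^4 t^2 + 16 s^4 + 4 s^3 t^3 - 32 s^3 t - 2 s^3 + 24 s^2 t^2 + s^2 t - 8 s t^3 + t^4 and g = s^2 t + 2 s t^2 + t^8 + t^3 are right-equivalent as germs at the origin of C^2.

No.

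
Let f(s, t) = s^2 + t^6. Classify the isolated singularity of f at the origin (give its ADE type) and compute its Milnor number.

The Hessian of f at 0 has rank 1. Corank 1: A-series; mu = 5 gives A_5.

Type A_{5}, Milnor number mu = 5.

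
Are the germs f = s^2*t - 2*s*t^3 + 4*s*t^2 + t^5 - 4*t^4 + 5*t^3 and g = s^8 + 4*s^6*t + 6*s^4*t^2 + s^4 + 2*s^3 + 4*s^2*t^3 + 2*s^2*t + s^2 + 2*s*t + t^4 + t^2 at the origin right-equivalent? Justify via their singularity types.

No.

The Hessian of f at 0 has rank 0. Corank 2; j^3 = t*(s^2 + 4*s*t + 5*t^2) splits into three distinct lines over C (the quadratic factor has nonzero discriminant), so D_4. The Hessian of g at 0 has rank 1. Corank 1: A-series; mu = 3 gives A_3. f is D_4 but g is A_3, hence not right-equivalent.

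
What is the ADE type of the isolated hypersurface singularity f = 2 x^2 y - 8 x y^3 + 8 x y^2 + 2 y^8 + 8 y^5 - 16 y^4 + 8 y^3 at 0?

D_9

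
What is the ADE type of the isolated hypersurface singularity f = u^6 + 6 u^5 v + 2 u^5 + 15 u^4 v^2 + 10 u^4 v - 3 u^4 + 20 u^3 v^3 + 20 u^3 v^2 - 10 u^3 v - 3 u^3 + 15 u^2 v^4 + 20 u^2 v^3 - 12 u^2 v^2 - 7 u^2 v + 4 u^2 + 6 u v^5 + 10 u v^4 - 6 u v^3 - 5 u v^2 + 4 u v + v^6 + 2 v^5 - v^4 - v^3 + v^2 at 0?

A_{2}

The Hessian of f at 0 is [[8, 4], [4, 2]] with rank 1, so corank 1. A Groebner basis of the Jacobian ideal J(f) in C{u,v} is {v^2, u + v/2}; counting standard monomials gives mu = 2. Corank 1: A-series; mu = 2 gives A_2.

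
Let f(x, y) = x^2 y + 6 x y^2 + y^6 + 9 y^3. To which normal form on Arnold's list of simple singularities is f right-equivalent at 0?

D_{7}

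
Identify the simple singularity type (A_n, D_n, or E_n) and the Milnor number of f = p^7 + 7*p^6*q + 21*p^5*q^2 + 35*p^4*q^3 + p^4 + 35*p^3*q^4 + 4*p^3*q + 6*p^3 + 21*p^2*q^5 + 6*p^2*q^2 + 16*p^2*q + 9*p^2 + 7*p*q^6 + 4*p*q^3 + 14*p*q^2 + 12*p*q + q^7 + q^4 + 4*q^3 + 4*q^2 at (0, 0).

Type A6, Milnor number mu = 6.

The Hessian of f at 0 is [[18, 12], [12, 8]] with rank 1, so corank 1. A Groebner basis of the Jacobian ideal J(f) in C{p,q} is {-1134*p*q - 3645*p + q^4 - 12*q^3 - 891*q^2 - 2430*q, p*q^2 + 12*p*q + 27*p + 8*q^3/9 + 9*q^2 + 18*q, p^2 + 2*p*q + 3*p + q^2 + 2*q}; counting standard monomials gives mu = 6. Corank 1: A-series; mu = 6 gives A_6.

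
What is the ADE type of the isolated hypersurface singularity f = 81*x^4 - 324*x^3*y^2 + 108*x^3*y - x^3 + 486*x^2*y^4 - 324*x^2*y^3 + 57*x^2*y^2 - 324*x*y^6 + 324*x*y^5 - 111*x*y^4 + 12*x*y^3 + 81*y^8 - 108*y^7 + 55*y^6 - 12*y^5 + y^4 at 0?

E_{6}

The Hessian of f at 0 has rank 0. Corank 2; j^3 = -x^3 is a perfect cube, so E-series; the 4-jet and mu = 6 give E_6.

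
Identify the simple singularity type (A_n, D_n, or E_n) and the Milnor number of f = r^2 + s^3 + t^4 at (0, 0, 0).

The Hessian of f at 0 is [[0, 0, 0], [0, 0, 0], [0, 0, 2]] with rank 1, so corank 2. A Groebner basis of the Jacobian ideal J(f) in C{s,t,r} is {t^3, s^2, r}; counting standard monomials gives mu = 6. Corank 2; j^3 = s^3 is a perfect cube, so E-series; the 4-jet and mu = 6 give E_6.

Type E6, Milnor number mu = 6.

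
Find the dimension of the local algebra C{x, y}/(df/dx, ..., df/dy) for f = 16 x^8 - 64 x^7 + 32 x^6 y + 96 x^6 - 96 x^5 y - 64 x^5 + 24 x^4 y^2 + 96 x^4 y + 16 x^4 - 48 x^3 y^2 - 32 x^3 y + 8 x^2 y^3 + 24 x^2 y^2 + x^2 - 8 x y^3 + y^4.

The Hessian of f at 0 has rank 1. Corank 1: A-series; mu = 3 gives A_3.

3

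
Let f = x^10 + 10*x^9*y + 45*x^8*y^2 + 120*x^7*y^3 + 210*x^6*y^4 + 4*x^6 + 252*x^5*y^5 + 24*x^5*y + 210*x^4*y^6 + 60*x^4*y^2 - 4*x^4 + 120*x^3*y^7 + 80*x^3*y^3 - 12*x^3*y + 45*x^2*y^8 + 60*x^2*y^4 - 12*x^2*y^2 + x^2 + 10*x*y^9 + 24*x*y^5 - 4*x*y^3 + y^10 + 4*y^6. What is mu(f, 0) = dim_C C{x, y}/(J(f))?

9

The Hessian of f at 0 has rank 1. Corank 1: A-series; mu = 9 gives A_9.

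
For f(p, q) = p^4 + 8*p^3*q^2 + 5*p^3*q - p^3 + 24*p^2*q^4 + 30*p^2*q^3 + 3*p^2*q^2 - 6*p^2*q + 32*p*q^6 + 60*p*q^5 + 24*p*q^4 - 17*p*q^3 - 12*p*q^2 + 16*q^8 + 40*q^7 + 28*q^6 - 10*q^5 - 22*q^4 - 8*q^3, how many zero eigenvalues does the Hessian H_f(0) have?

2

Hessian at 0 has rank 0.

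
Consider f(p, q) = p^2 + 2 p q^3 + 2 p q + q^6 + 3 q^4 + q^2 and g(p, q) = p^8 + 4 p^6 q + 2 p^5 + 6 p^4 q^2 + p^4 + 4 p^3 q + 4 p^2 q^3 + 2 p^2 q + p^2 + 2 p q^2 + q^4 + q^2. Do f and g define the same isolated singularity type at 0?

No.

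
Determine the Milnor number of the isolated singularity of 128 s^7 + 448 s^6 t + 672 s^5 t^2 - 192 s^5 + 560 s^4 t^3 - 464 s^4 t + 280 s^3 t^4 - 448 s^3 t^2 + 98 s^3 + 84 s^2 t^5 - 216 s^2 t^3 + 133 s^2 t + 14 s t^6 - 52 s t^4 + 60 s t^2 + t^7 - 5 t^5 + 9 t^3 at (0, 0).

6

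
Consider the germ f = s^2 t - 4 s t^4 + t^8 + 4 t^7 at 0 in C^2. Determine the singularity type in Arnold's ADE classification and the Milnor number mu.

Type D_{9}, Milnor number mu = 9.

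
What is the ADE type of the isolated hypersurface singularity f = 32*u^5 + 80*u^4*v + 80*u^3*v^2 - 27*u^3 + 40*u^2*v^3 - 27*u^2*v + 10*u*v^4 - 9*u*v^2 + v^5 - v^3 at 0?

The Hessian of f at 0 is [[0, 0], [0, 0]] with rank 0, so corank 2. A Groebner basis of the Jacobian ideal J(f) in C{u,v} is {v^5, u*v^3 + 3*v^4/8, u^2 + 2*u*v/3 + v^2/9}; counting standard monomials gives mu = 8. Corank 2; j^3 = -(3*u + v)^3 is a perfect cube, so E-series; the 5-jet and mu = 8 give E_8.

E_8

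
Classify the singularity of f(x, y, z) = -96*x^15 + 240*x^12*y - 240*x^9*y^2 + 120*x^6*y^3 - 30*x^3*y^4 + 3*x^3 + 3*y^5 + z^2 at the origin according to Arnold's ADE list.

The Hessian of f at 0 is [[0, 0, 0], [0, 0, 0], [0, 0, 2]] with rank 1, so corank 2. A Groebner basis of the Jacobian ideal J(f) in C{x,y,z} is {y^4, x^2, z}; counting standard monomials gives mu = 8. Corank 2; j^3 = 3*x^3 is a perfect cube, so E-series; the 5-jet and mu = 8 give E_8.

E_8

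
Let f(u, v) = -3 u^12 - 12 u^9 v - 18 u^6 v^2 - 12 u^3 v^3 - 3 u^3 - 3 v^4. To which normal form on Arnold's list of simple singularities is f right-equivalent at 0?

The Hessian of f at 0 has rank 0. Corank 2; j^3 = -3*u^3 is a perfect cube, so E-series; the 4-jet and mu = 6 give E_6.

E_{6}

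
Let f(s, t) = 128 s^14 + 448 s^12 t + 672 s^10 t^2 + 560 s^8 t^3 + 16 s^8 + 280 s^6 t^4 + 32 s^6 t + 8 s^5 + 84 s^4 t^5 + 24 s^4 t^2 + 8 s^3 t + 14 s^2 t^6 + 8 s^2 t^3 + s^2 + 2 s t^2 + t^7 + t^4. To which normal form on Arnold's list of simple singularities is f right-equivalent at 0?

A6

The Hessian of f at 0 is [[2, 0], [0, 0]] with rank 1, so corank 1. A Groebner basis of the Jacobian ideal J(f) in C{s,t} is {s^3, s^2*t + s/4 + t^2/4, s^2 + s*t^2, s*t + t^3}; counting standard monomials gives mu = 6. Corank 1: A-series; mu = 6 gives A_6.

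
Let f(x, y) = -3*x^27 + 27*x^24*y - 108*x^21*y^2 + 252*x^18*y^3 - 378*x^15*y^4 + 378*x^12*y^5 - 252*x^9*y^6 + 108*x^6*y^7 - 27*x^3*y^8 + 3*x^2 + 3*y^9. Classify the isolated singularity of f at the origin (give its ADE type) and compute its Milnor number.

The Hessian of f at 0 has rank 1. Corank 1: A-series; mu = 8 gives A_8.

Type A_8, Milnor number mu = 8.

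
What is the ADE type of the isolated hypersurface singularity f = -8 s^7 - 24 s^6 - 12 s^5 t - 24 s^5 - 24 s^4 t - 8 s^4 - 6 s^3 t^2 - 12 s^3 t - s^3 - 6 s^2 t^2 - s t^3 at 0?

E_{7}

The Hessian of f at 0 has rank 0. Corank 2; j^3 = -s^3 is a perfect cube, so E-series; the 4-jet and mu = 7 give E_7.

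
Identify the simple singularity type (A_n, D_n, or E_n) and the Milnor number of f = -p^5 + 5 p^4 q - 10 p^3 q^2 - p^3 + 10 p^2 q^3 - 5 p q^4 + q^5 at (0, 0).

The Hessian of f at 0 has rank 0. Corank 2; j^3 = -p^3 is a perfect cube, so E-series; the 5-jet and mu = 8 give E_8.

Type E8, Milnor number mu = 8.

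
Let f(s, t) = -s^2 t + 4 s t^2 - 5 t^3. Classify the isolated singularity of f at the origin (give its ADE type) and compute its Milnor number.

Type D4, Milnor number mu = 4.

The Hessian of f at 0 is [[0, 0], [0, 0]] with rank 0, so corank 2. A Groebner basis of the Jacobian ideal J(f) in C{s,t} is {t^3, s^2 - t^2, s*t - 2*t^2}; counting standard monomials gives mu = 4. Corank 2; j^3 = -t*(s^2 - 4*s*t + 5*t^2) splits into three distinct lines over C (the quadratic factor has nonzero discriminant), so D_4.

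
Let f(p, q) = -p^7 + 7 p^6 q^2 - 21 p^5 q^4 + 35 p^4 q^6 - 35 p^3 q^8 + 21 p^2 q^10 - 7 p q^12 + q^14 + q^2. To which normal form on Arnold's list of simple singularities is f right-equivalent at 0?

A6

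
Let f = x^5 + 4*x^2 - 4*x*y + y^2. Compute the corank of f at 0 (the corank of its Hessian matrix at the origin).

The Hessian at 0 is [[8, -4], [-4, 2]] of rank 1; hence corank 1.

1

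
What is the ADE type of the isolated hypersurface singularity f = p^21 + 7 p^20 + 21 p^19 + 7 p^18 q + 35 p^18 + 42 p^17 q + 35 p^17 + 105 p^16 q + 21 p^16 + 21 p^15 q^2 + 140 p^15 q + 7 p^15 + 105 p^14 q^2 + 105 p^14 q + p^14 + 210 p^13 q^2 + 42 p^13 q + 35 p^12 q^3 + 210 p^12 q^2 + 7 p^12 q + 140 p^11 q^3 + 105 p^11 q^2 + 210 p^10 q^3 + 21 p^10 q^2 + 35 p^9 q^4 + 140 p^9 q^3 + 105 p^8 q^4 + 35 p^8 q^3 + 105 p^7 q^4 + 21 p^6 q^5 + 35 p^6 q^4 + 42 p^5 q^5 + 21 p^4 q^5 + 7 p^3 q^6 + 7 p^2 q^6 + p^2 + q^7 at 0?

A_{6}

The Hessian of f at 0 has rank 1. Corank 1: A-series; mu = 6 gives A_6.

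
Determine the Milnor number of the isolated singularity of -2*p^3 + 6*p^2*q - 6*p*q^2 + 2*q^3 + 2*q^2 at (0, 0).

2

The Hessian of f at 0 has rank 1. Corank 1: A-series; mu = 2 gives A_2.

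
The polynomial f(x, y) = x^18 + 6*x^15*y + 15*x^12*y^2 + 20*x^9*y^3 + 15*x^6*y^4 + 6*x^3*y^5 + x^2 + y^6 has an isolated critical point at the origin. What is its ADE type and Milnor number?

Type A_5, Milnor number mu = 5.

The Hessian of f at 0 has rank 1. Corank 1: A-series; mu = 5 gives A_5.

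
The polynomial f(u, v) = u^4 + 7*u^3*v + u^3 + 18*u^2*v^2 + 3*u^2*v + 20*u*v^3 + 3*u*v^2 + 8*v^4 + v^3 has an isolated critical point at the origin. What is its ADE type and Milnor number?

The Hessian of f at 0 is [[0, 0], [0, 0]] with rank 0, so corank 2. A Groebner basis of the Jacobian ideal J(f) in C{u,v} is {3*u^2 + 6*u*v + v^4 + v^3 + 3*v^2, u^3 + 9*u^2 + 18*u*v + 4*v^3 + 9*v^2, u^2*v - 5*u^2 - 10*u*v - 8*v^3/3 - 5*v^2, 2*u^2 + u*v^2 + 4*u*v + 5*v^3/3 + 2*v^2}; counting standard monomials gives mu = 7. Corank 2; j^3 = (u + v)^3 is a perfect cube, so E-series; the 4-jet and mu = 7 give E_7.

Type E_7, Milnor number mu = 7.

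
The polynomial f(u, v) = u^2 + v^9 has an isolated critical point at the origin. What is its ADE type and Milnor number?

The Hessian of f at 0 is [[2, 0], [0, 0]] with rank 1, so corank 1. A Groebner basis of the Jacobian ideal J(f) in C{u,v} is {v^8, u}; counting standard monomials gives mu = 8. Corank 1: A-series; mu = 8 gives A_8.

Type A8, Milnor number mu = 8.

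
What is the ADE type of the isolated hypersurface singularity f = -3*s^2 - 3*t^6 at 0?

A_5

The Hessian of f at 0 has rank 1. Corank 1: A-series; mu = 5 gives A_5.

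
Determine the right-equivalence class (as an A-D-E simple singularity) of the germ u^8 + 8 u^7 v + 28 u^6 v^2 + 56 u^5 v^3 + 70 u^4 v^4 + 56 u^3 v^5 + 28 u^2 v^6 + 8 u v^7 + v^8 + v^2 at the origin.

The Hessian of f at 0 is [[0, 0], [0, 2]] with rank 1, so corank 1. A Groebner basis of the Jacobian ideal J(f) in C{u,v} is {u^7, v}; counting standard monomials gives mu = 7. Corank 1: A-series; mu = 7 gives A_7.

A_{7}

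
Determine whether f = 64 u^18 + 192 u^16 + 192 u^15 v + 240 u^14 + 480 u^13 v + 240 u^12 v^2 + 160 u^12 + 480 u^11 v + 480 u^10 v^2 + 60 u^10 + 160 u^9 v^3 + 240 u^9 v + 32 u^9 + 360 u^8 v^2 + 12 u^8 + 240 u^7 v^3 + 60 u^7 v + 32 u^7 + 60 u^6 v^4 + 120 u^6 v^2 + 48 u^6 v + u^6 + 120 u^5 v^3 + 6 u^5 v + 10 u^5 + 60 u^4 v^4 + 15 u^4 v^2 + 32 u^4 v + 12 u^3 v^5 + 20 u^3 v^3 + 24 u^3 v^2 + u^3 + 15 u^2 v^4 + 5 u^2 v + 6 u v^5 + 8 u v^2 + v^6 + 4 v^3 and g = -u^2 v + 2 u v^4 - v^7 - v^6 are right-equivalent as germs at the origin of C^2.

Yes.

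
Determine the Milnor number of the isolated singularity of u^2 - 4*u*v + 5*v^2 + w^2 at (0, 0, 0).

The Hessian of f at 0 has rank 3. Corank 0: nondegenerate Morse point, so A_1.

1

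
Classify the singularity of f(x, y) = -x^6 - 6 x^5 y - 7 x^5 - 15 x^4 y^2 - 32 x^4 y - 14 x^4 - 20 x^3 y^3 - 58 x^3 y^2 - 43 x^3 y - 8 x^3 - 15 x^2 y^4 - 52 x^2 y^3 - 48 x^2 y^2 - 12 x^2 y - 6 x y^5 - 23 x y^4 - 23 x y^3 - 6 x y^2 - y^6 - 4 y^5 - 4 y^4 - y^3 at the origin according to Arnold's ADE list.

The Hessian of f at 0 has rank 0. Corank 2; j^3 = -(2*x + y)^3 is a perfect cube, so E-series; the 4-jet and mu = 7 give E_7.

E_7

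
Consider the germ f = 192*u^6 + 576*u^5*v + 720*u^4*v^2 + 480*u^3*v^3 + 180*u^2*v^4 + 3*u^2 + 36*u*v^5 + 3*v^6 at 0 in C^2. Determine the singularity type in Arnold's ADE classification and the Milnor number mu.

Type A_5, Milnor number mu = 5.

The Hessian of f at 0 is [[6, 0], [0, 0]] with rank 1, so corank 1. A Groebner basis of the Jacobian ideal J(f) in C{u,v} is {v^5, u}; counting standard monomials gives mu = 5. Corank 1: A-series; mu = 5 gives A_5.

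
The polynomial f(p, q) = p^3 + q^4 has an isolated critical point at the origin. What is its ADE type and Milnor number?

Type E6, Milnor number mu = 6.

The Hessian of f at 0 has rank 0. Corank 2; j^3 = p^3 is a perfect cube, so E-series; the 4-jet and mu = 6 give E_6.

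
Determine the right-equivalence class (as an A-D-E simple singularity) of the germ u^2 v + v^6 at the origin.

D_{7}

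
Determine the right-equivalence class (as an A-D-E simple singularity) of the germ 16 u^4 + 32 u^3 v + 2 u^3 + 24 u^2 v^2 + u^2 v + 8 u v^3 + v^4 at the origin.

D_5

The Hessian of f at 0 has rank 0. Corank 2; j^3 = u^2*(2*u + v) has shape L^2 M (L != M), so D-series; mu = 5 gives D_5.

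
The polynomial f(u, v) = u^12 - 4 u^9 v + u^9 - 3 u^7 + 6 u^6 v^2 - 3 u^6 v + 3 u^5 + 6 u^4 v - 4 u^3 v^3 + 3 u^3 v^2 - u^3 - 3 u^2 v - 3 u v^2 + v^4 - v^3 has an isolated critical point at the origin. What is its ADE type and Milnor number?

Type E_{6}, Milnor number mu = 6.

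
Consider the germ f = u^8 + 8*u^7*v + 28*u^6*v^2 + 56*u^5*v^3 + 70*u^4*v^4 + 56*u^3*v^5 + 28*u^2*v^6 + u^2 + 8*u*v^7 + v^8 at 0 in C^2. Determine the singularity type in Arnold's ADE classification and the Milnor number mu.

Type A_{7}, Milnor number mu = 7.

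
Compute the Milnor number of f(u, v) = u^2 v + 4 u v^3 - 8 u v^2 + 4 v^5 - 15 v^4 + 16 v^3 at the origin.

5

The Hessian of f at 0 has rank 0. Corank 2; j^3 = v*(u - 4*v)^2 has shape L^2 M (L != M), so D-series; mu = 5 gives D_5.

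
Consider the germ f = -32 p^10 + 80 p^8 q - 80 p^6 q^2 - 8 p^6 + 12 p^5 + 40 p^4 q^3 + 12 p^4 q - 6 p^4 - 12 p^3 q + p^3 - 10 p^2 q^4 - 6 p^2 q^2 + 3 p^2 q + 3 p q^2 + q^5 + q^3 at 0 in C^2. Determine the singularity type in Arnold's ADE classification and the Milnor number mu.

Type E_8, Milnor number mu = 8.

The Hessian of f at 0 is [[0, 0], [0, 0]] with rank 0, so corank 2. A Groebner basis of the Jacobian ideal J(f) in C{p,q} is {p^2/16 + p*q^3 - p*q^2/4 + p*q/8 - q^3/4 + q^2/16, q^4, p^3 - 3*p^2/4 - 3*p*q/2 + q^3 - 3*q^2/4, p^2*q + p^2/4 + p*q^2 + p*q/2 + q^2/4}; counting standard monomials gives mu = 8. Corank 2; j^3 = (p + q)^3 is a perfect cube, so E-series; the 5-jet and mu = 8 give E_8.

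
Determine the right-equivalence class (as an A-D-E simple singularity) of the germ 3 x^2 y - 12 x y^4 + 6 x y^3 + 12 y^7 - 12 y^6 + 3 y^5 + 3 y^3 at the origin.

D_{4}

The Hessian of f at 0 has rank 0. Corank 2; j^3 = 3*y*(x^2 + y^2) splits into three distinct lines over C (the quadratic factor has nonzero discriminant), so D_4.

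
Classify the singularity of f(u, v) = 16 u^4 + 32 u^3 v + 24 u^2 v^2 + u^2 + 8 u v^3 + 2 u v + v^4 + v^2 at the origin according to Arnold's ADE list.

A_{3}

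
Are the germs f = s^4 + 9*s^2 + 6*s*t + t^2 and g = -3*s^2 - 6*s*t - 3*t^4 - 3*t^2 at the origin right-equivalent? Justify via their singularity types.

Yes.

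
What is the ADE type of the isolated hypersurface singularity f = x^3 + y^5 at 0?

E_{8}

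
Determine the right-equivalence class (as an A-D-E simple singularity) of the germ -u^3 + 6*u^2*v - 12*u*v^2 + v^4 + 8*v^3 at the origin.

The Hessian of f at 0 has rank 0. Corank 2; j^3 = -(u - 2*v)^3 is a perfect cube, so E-series; the 4-jet and mu = 6 give E_6.

E6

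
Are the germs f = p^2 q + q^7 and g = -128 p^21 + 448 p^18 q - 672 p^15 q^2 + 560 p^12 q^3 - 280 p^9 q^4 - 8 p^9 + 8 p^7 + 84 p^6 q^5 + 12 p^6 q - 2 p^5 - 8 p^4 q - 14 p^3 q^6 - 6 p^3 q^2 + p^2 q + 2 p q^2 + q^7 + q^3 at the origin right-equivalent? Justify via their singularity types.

Yes.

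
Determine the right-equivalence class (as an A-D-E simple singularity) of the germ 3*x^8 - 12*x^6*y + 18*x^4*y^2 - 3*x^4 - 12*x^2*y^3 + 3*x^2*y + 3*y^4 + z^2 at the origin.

The Hessian of f at 0 is [[0, 0, 0], [0, 0, 0], [0, 0, 2]] with rank 1, so corank 2. A Groebner basis of the Jacobian ideal J(f) in C{x,y,z} is {x^3, x^2/4 + y^3, x*y, z}; counting standard monomials gives mu = 5. Corank 2; j^3 = 3*x^2*y has shape L^2 M (L != M), so D-series; mu = 5 gives D_5.

D_5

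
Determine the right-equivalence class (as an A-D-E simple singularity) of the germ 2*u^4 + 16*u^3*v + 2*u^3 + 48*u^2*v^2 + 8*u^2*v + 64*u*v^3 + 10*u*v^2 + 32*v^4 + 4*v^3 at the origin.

The Hessian of f at 0 is [[0, 0], [0, 0]] with rank 0, so corank 2. A Groebner basis of the Jacobian ideal J(f) in C{u,v} is {u*v^2 + u*v/4 + v^2/4, -u*v/4 + v^3 - v^2/4, u^2 + 3*u*v + 2*v^2}; counting standard monomials gives mu = 5. Corank 2; j^3 = 2*(u + v)^2*(u + 2*v) has shape L^2 M (L != M), so D-series; mu = 5 gives D_5.

D5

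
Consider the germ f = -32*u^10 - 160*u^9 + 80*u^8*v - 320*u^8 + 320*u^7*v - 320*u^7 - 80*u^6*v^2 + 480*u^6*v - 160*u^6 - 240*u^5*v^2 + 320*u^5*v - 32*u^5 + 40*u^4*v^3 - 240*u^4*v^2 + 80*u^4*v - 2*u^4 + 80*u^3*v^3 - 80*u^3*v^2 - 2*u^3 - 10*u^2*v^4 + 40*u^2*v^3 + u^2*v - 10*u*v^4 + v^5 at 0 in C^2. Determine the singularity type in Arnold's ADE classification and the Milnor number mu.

Type D_{6}, Milnor number mu = 6.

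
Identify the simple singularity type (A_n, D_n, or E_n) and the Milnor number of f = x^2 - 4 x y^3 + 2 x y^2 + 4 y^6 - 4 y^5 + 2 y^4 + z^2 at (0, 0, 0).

Type A_3, Milnor number mu = 3.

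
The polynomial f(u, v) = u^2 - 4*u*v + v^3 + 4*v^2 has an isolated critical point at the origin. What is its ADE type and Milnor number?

The Hessian of f at 0 is [[2, -4], [-4, 8]] with rank 1, so corank 1. A Groebner basis of the Jacobian ideal J(f) in C{u,v} is {v^2, u - 2*v}; counting standard monomials gives mu = 2. Corank 1: A-series; mu = 2 gives A_2.

Type A2, Milnor number mu = 2.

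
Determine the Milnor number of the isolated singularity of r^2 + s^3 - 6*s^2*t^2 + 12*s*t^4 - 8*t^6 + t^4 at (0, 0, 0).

6

The Hessian of f at 0 has rank 1. Corank 2; j^3 = s^3 is a perfect cube, so E-series; the 4-jet and mu = 6 give E_6.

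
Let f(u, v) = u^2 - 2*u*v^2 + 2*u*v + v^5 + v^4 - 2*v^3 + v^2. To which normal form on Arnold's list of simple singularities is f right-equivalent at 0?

A4

The Hessian of f at 0 is [[2, 2], [2, 2]] with rank 1, so corank 1. A Groebner basis of the Jacobian ideal J(f) in C{u,v} is {u^2 + 2*u*v + u + v, -u + v^2 - v}; counting standard monomials gives mu = 4. Corank 1: A-series; mu = 4 gives A_4.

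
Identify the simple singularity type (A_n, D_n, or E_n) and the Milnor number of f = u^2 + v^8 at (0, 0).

The Hessian of f at 0 has rank 1. Corank 1: A-series; mu = 7 gives A_7.

Type A_{7}, Milnor number mu = 7.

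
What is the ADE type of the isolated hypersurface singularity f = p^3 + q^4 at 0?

E6

The Hessian of f at 0 has rank 0. Corank 2; j^3 = p^3 is a perfect cube, so E-series; the 4-jet and mu = 6 give E_6.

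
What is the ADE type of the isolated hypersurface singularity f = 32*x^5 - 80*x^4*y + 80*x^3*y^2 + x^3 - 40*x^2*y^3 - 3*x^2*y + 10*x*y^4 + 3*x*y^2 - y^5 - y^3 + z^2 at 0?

E_{8}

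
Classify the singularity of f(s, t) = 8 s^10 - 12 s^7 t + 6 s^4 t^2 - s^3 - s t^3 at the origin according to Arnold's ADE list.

The Hessian of f at 0 has rank 0. Corank 2; j^3 = -s^3 is a perfect cube, so E-series; the 4-jet and mu = 7 give E_7.

E_{7}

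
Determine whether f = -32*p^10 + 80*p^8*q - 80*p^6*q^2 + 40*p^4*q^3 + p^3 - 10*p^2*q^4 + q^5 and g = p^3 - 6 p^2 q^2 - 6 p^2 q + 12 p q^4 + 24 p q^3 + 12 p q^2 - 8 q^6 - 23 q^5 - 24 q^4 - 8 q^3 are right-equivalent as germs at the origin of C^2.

Yes.

The Hessian of f at 0 has rank 0. Corank 2; j^3 = p^3 is a perfect cube, so E-series; the 5-jet and mu = 8 give E_8. The Hessian of g at 0 has rank 0. Corank 2; j^3 = (p - 2*q)^3 is a perfect cube, so E-series; the 5-jet and mu = 8 give E_8. Both have type E_8, hence right-equivalent.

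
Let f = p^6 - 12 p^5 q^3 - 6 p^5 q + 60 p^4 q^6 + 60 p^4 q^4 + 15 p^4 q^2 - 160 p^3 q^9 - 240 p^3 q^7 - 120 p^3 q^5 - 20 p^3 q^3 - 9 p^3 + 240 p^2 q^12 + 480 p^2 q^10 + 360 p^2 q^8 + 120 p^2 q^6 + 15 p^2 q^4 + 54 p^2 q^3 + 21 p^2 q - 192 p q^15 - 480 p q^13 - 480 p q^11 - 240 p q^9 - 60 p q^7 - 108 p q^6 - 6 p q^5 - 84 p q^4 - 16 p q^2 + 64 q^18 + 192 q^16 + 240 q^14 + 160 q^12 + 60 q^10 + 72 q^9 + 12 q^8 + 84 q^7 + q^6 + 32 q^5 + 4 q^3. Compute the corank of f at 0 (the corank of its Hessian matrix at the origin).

2

Hessian at 0 has rank 0.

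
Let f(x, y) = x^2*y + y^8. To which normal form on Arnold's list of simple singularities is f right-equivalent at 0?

D_9

The Hessian of f at 0 has rank 0. Corank 2; j^3 = x^2*y has shape L^2 M (L != M), so D-series; mu = 9 gives D_9.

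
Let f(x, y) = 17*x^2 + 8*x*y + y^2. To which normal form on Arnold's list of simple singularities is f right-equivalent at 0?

A_{1}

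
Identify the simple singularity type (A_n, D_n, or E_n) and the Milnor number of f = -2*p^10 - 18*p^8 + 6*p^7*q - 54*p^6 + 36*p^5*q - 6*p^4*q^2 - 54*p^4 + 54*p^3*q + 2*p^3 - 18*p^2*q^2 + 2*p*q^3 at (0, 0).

Type E_{7}, Milnor number mu = 7.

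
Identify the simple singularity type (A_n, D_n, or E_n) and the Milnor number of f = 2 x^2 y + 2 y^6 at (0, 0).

Type D_7, Milnor number mu = 7.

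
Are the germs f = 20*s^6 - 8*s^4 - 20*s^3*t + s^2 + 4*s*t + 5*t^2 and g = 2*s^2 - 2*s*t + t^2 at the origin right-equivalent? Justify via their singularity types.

Yes.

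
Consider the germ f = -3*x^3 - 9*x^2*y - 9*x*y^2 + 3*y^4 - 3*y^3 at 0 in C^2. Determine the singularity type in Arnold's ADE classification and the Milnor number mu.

Type E6, Milnor number mu = 6.

The Hessian of f at 0 has rank 0. Corank 2; j^3 = -3*(x + y)^3 is a perfect cube, so E-series; the 4-jet and mu = 6 give E_6.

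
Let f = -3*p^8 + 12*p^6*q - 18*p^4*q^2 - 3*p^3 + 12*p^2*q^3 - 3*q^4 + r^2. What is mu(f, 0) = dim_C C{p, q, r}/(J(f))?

6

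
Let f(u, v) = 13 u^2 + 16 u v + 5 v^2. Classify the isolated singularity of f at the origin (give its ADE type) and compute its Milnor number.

Type A_1, Milnor number mu = 1.

The Hessian of f at 0 has rank 2. Corank 0: nondegenerate Morse point, so A_1.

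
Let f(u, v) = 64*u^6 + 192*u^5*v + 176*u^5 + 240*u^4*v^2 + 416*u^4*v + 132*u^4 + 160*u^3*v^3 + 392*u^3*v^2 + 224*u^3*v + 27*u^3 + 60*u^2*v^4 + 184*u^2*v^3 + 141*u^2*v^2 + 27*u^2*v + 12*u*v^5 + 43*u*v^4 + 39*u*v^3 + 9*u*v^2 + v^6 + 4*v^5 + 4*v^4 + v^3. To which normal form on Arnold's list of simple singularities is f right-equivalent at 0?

E7

The Hessian of f at 0 has rank 0. Corank 2; j^3 = (3*u + v)^3 is a perfect cube, so E-series; the 4-jet and mu = 7 give E_7.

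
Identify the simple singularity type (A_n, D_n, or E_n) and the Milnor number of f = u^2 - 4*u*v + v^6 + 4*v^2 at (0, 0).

The Hessian of f at 0 has rank 1. Corank 1: A-series; mu = 5 gives A_5.

Type A_5, Milnor number mu = 5.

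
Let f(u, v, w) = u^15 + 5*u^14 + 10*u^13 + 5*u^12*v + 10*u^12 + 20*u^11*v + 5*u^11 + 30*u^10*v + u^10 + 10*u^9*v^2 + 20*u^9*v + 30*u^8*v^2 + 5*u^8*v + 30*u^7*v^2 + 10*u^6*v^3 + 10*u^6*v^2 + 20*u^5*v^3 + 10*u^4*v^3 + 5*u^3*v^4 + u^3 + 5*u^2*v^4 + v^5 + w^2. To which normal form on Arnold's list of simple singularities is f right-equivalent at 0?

E8

The Hessian of f at 0 has rank 1. Corank 2; j^3 = u^3 is a perfect cube, so E-series; the 5-jet and mu = 8 give E_8.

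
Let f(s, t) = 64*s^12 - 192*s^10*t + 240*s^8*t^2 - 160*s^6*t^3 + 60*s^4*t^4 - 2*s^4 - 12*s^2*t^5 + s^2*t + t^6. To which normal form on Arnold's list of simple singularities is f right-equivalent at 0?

D_7

The Hessian of f at 0 has rank 0. Corank 2; j^3 = s^2*t has shape L^2 M (L != M), so D-series; mu = 7 gives D_7.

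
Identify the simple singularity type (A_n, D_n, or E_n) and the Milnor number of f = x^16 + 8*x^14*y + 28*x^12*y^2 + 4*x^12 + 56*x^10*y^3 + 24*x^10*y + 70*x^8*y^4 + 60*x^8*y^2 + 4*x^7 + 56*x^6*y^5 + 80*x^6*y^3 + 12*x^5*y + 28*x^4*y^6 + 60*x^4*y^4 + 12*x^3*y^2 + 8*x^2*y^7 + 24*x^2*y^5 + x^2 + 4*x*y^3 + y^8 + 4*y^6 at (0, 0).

Type A_7, Milnor number mu = 7.

The Hessian of f at 0 is [[2, 0], [0, 0]] with rank 1, so corank 1. A Groebner basis of the Jacobian ideal J(f) in C{x,y} is {x^3, x^2*y, x/2 + y^3}; counting standard monomials gives mu = 7. Corank 1: A-series; mu = 7 gives A_7.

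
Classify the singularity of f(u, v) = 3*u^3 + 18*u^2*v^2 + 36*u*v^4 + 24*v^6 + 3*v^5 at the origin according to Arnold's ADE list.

E8

The Hessian of f at 0 has rank 0. Corank 2; j^3 = 3*u^3 is a perfect cube, so E-series; the 5-jet and mu = 8 give E_8.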